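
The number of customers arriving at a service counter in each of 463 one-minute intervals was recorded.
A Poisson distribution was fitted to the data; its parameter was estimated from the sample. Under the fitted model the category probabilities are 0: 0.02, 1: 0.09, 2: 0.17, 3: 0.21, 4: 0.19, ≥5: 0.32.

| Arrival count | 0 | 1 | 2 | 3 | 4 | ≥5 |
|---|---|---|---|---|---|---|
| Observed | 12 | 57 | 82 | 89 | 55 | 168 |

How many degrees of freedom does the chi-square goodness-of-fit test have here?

There are k = 6 categories and 1 parameter estimated from the data, so df = 6 − 1 − 1 = 4.

4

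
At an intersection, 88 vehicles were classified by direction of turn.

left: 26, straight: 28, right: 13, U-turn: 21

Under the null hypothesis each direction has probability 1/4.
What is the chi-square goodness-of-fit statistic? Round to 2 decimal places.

Under H₀ each category has probability 1/4, so each expected count is 88/4 = 22.
cat           O        E   (O−E)²/E
left         26       22      0.727
straight     28       22      1.636
right        13       22      3.682
U-turn       21       22      0.045
Sum = 6.09

6.09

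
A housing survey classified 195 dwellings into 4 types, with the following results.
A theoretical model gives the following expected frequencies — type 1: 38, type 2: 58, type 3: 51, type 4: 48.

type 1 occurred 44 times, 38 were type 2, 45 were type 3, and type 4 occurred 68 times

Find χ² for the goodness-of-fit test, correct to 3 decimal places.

16.883

type 1: (44 − 38)²/38 = 36/38 = 0.9474
type 2: (38 − 58)²/58 = 400/58 = 6.8966
type 3: (45 − 51)²/51 = 36/51 = 0.7059
type 4: (68 − 48)²/48 = 400/48 = 8.3333
Sum = 16.883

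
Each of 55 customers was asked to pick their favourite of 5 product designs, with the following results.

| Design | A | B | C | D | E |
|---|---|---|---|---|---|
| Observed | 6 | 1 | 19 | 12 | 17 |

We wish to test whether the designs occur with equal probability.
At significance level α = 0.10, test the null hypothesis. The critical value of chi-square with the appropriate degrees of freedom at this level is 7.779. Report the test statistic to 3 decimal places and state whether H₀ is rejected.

20.545; reject

Under H₀ each category has probability 1/5, so each expected count is 55/5 = 11.
cat         O        E   (O−E)²/E
A           6       11     2.2727
B           1       11     9.0909
C          19       11     5.8182
D          12       11     0.0909
E          17       11     3.2727
Sum = 20.545
df = 4. Since 20.545 > 7.779, we reject H₀.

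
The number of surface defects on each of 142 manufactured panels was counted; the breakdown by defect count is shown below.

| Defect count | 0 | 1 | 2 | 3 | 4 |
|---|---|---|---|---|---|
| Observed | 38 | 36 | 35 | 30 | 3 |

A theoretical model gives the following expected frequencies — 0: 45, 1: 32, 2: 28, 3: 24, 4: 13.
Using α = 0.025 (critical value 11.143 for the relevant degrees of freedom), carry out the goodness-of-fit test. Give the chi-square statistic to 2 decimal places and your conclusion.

cat         O        E   (O−E)²/E
0          38       45      1.089
1          36       32      0.500
2          35       28      1.750
3          30       24      1.500
4           3       13      7.692
Sum = 12.53
df = 4. Since 12.53 > 11.143, we reject H₀.

12.53; reject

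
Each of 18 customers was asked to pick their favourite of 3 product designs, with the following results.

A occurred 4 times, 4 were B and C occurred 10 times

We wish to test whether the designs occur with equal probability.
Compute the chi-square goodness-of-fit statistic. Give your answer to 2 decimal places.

4.00

Expected count for each of the 3 categories: 18/3 = 6.
A: (4 − 6)²/6 = 4/6 = 0.667
B: (4 − 6)²/6 = 4/6 = 0.667
C: (10 − 6)²/6 = 16/6 = 2.667
Sum = 4.00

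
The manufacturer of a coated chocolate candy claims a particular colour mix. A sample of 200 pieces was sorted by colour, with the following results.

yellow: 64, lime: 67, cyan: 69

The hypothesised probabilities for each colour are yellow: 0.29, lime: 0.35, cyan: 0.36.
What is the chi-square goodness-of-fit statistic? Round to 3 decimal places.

0.874

Expected counts E_i = n·p_i: 200×0.29 = 58, 200×0.35 = 70, 200×0.36 = 72.
cat         O        E   (O−E)²/E
yellow     64       58     0.6207
lime       67       70     0.1286
cyan       69       72     0.1250
Sum = 0.874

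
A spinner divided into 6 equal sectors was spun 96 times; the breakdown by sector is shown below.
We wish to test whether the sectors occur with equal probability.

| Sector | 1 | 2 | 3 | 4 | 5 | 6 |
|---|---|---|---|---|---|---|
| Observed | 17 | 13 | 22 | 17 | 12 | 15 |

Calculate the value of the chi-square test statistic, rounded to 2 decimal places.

Expected count for each of the 6 categories: 96/6 = 16.
cat         O        E   (O−E)²/E
1          17       16      0.063
2          13       16      0.563
3          22       16      2.250
4          17       16      0.063
5          12       16      1.000
6          15       16      0.063
Sum = 4.00

4.00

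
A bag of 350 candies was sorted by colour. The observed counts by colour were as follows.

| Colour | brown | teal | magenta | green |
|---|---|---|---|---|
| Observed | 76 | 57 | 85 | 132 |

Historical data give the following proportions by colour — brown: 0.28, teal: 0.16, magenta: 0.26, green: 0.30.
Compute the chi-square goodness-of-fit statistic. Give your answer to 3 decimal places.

Expected counts E_i = n·p_i: 350×0.28 = 98, 350×0.16 = 56, 350×0.26 = 91, 350×0.30 = 105.
χ² = (76−98)²/98 + (57−56)²/56 + (85−91)²/91 + (132−105)²/105
   = 4.9388 + 0.0179 + 0.3956 + 6.9429
Sum = 12.295

12.295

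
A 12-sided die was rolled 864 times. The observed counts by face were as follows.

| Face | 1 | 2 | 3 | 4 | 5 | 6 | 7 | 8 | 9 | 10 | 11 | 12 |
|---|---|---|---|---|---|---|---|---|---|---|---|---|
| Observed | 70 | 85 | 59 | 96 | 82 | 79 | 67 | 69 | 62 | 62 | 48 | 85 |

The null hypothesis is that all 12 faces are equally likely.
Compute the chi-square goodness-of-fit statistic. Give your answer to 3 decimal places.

28.417

Expected count for each of the 12 categories: 864/12 = 72.
cat         O        E   (O−E)²/E
1          70       72     0.0556
2          85       72     2.3472
3          59       72     2.3472
4          96       72     8.0000
5          82       72     1.3889
6          79       72     0.6806
7          67       72     0.3472
8          69       72     0.1250
9          62       72     1.3889
10         62       72     1.3889
11         48       72     8.0000
12         85       72     2.3472
Sum = 28.417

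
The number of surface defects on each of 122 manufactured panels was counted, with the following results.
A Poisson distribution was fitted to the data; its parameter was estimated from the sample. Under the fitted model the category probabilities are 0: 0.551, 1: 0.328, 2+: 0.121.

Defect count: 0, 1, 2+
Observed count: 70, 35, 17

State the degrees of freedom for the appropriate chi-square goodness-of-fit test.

There are k = 3 categories and 1 parameter estimated from the data, so df = 3 − 1 − 1 = 1.

1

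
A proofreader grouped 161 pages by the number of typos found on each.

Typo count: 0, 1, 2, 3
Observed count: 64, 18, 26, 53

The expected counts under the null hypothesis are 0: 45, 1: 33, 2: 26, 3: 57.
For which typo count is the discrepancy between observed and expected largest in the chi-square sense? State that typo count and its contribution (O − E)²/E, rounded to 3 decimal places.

χ² = (64−45)²/45 + (18−33)²/33 + (26−26)²/26 + (53−57)²/57
   = 8.0222 + 6.8182 + 0.0000 + 0.2807
The largest term is for 0: 8.022.

0, 8.022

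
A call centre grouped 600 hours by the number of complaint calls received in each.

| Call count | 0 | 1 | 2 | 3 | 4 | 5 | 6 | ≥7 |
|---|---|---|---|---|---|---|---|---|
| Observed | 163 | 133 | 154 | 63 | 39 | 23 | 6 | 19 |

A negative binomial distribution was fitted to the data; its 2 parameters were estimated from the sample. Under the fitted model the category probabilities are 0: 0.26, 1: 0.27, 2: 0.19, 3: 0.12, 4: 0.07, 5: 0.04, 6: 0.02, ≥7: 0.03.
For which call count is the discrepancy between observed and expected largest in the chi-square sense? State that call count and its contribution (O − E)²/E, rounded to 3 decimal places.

2, 14.035

Expected counts E_i = n·p_i: 600×0.26 = 156, 600×0.27 = 162, 600×0.19 = 114, 600×0.12 = 72, 600×0.07 = 42, 600×0.04 = 24, 600×0.02 = 12, 600×0.03 = 18.
cat         O        E   (O−E)²/E
0         163      156     0.3141
1         133      162     5.1914
2         154      114    14.0351
3          63       72     1.1250
4          39       42     0.2143
5          23       24     0.0417
6           6       12     3.0000
≥7         19       18     0.0556
The largest term is for 2: 14.035.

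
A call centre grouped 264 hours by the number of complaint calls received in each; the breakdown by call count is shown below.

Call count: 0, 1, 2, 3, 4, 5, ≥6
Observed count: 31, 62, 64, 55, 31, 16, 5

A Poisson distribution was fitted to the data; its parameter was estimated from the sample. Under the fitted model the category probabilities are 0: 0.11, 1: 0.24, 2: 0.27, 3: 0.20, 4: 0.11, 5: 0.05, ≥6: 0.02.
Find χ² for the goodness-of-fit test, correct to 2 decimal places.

1.74

Expected counts E_i = n·p_i: 264×0.11 = 29.04, 264×0.24 = 63.36, 264×0.27 = 71.28, 264×0.20 = 52.8, 264×0.11 = 29.04, 264×0.05 = 13.2, 264×0.02 = 5.28.
cat         O        E   (O−E)²/E
0          31    29.04      0.132
1          62    63.36      0.029
2          64    71.28      0.744
3          55     52.8      0.092
4          31    29.04      0.132
5          16     13.2      0.594
≥6          5     5.28      0.015
Sum = 1.74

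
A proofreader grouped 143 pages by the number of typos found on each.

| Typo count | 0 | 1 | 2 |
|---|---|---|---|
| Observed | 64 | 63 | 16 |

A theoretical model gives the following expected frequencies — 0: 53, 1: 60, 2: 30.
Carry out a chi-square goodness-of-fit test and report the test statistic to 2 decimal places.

8.97

χ² = (64−53)²/53 + (63−60)²/60 + (16−30)²/30
   = 2.283 + 0.150 + 6.533
Sum = 8.97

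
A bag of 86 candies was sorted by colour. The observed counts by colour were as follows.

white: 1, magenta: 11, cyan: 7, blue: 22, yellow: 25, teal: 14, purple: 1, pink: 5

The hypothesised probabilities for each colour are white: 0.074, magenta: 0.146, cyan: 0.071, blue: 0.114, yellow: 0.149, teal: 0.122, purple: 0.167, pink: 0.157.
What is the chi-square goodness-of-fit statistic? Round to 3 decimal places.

Expected counts E_i = n·p_i: 86×0.074 = 6.364, 86×0.146 = 12.556, 86×0.071 = 6.106, 86×0.114 = 9.804, 86×0.149 = 12.814, 86×0.122 = 10.492, 86×0.167 = 14.362, 86×0.157 = 13.502.
χ² = (1−6.364)²/6.364 + (11−12.556)²/12.556 + (7−6.106)²/6.106 + (22−9.804)²/9.804 + (25−12.814)²/12.814 + (14−10.492)²/10.492 + (1−14.362)²/14.362 + (5−13.502)²/13.502
   = 4.5211 + 0.1928 + 0.1309 + 15.1716 + 11.5888 + 1.1729 + 12.4316 + 5.3536
Sum = 50.563

50.563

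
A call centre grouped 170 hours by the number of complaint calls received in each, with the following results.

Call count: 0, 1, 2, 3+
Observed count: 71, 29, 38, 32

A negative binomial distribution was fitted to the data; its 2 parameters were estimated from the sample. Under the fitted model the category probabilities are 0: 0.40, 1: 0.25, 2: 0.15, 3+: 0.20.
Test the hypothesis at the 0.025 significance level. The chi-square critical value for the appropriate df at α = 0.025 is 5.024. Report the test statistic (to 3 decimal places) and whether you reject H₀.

10.666; reject

Expected counts E_i = n·p_i: 170×0.40 = 68, 170×0.25 = 42.5, 170×0.15 = 25.5, 170×0.20 = 34.
χ² = (71−68)²/68 + (29−42.5)²/42.5 + (38−25.5)²/25.5 + (32−34)²/34
   = 0.1324 + 4.2882 + 6.1275 + 0.1176
Sum = 10.666
df = 1. Since 10.666 > 5.024, we reject H₀.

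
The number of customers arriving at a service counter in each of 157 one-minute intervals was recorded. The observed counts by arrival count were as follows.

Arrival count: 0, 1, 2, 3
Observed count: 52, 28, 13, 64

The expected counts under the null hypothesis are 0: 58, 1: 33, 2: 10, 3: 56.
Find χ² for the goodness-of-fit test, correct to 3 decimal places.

0: (52 − 58)²/58 = 36/58 = 0.6207
1: (28 − 33)²/33 = 25/33 = 0.7576
2: (13 − 10)²/10 = 9/10 = 0.9000
3: (64 − 56)²/56 = 64/56 = 1.1429
Sum = 3.421

3.421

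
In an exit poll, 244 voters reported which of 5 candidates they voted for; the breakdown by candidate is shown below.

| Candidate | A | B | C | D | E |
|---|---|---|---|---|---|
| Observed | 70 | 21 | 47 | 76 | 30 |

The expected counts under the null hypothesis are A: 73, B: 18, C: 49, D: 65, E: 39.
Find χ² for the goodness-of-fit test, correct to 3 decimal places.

χ² = (70−73)²/73 + (21−18)²/18 + (47−49)²/49 + (76−65)²/65 + (30−39)²/39
   = 0.1233 + 0.5000 + 0.0816 + 1.8615 + 2.0769
Sum = 4.643

4.643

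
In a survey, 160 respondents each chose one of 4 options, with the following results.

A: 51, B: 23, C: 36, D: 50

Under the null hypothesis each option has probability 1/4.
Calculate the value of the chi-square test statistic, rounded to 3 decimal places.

13.150

Expected count for each of the 4 categories: 160/4 = 40.
A: (51 − 40)²/40 = 121/40 = 3.0250
B: (23 − 40)²/40 = 289/40 = 7.2250
C: (36 − 40)²/40 = 16/40 = 0.4000
D: (50 − 40)²/40 = 100/40 = 2.5000
Sum = 13.150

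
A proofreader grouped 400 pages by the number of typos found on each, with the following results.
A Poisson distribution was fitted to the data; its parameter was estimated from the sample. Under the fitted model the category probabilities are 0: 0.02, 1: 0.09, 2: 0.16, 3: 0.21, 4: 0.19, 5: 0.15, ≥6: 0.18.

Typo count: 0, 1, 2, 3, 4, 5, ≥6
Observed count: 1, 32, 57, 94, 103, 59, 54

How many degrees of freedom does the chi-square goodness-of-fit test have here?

There are k = 7 categories and 1 parameter estimated from the data, so df = 7 − 1 − 1 = 5.

5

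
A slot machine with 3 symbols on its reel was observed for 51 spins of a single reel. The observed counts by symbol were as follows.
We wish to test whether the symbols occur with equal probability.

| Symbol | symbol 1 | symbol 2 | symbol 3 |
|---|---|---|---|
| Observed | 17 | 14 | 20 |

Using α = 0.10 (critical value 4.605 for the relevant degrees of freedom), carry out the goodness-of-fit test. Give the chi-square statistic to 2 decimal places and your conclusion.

Under H₀ each category has probability 1/3, so each expected count is 51/3 = 17.
χ² = (17−17)²/17 + (14−17)²/17 + (20−17)²/17
   = 0.000 + 0.529 + 0.529
Sum = 1.06
df = 2. Since 1.06 < 4.605, we do not reject H₀.

1.06; do not reject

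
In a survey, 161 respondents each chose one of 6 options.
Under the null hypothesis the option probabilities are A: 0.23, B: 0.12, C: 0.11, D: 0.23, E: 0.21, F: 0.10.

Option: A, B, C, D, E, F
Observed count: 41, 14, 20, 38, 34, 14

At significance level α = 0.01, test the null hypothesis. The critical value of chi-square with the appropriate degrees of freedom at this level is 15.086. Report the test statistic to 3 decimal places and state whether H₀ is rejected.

Expected counts E_i = n·p_i: 161×0.23 = 37.03, 161×0.12 = 19.32, 161×0.11 = 17.71, 161×0.23 = 37.03, 161×0.21 = 33.81, 161×0.10 = 16.1.
A: (41 − 37.03)²/37.03 = 15.7609/37.03 = 0.4256
B: (14 − 19.32)²/19.32 = 28.3024/19.32 = 1.4649
C: (20 − 17.71)²/17.71 = 5.2441/17.71 = 0.2961
D: (38 − 37.03)²/37.03 = 0.9409/37.03 = 0.0254
E: (34 − 33.81)²/33.81 = 0.0361/33.81 = 0.0011
F: (14 − 16.1)²/16.1 = 4.41/16.1 = 0.2739
Sum = 2.487
df = 5. Since 2.487 < 15.086, we do not reject H₀.

2.487; do not reject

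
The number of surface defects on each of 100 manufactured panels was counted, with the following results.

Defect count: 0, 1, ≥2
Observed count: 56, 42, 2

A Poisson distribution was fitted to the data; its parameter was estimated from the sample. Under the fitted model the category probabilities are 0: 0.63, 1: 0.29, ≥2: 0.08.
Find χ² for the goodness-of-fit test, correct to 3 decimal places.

11.105

Expected counts E_i = n·p_i: 100×0.63 = 63, 100×0.29 = 29, 100×0.08 = 8.
χ² = (56−63)²/63 + (42−29)²/29 + (2−8)²/8
   = 0.7778 + 5.8276 + 4.5000
Sum = 11.105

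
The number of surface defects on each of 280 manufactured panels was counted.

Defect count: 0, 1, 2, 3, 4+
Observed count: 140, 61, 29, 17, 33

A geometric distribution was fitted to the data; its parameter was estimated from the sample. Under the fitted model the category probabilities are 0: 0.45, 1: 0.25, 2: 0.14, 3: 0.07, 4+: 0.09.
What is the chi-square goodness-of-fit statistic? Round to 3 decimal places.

Expected counts E_i = n·p_i: 280×0.45 = 126, 280×0.25 = 70, 280×0.14 = 39.2, 280×0.07 = 19.6, 280×0.09 = 25.2.
χ² = (140−126)²/126 + (61−70)²/70 + (29−39.2)²/39.2 + (17−19.6)²/19.6 + (33−25.2)²/25.2
   = 1.5556 + 1.1571 + 2.6541 + 0.3449 + 2.4143
Sum = 8.126

8.126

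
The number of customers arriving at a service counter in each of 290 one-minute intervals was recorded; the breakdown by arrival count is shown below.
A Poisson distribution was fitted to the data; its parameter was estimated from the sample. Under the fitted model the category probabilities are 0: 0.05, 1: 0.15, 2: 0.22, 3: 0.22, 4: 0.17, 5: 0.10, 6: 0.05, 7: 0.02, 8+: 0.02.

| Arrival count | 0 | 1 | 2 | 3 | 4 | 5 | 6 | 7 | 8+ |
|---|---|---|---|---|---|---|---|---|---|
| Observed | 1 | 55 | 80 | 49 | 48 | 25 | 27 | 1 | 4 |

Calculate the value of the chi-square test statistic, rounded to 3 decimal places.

39.049

Expected counts E_i = n·p_i: 290×0.05 = 14.5, 290×0.15 = 43.5, 290×0.22 = 63.8, 290×0.22 = 63.8, 290×0.17 = 49.3, 290×0.10 = 29, 290×0.05 = 14.5, 290×0.02 = 5.8, 290×0.02 = 5.8.
0: (1 − 14.5)²/14.5 = 182.25/14.5 = 12.5690
1: (55 − 43.5)²/43.5 = 132.25/43.5 = 3.0402
2: (80 − 63.8)²/63.8 = 262.44/63.8 = 4.1135
3: (49 − 63.8)²/63.8 = 219.04/63.8 = 3.4332
4: (48 − 49.3)²/49.3 = 1.69/49.3 = 0.0343
5: (25 − 29)²/29 = 16/29 = 0.5517
6: (27 − 14.5)²/14.5 = 156.25/14.5 = 10.7759
7: (1 − 5.8)²/5.8 = 23.04/5.8 = 3.9724
8+: (4 − 5.8)²/5.8 = 3.24/5.8 = 0.5586
Sum = 39.049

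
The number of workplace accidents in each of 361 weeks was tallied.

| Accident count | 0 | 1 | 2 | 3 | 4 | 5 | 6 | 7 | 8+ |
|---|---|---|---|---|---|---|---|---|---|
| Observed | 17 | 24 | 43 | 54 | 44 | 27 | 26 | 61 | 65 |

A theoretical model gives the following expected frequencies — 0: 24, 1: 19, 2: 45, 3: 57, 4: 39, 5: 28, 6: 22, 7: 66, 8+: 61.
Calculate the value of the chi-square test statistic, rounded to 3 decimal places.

5.649

cat         O        E   (O−E)²/E
0          17       24     2.0417
1          24       19     1.3158
2          43       45     0.0889
3          54       57     0.1579
4          44       39     0.6410
5          27       28     0.0357
6          26       22     0.7273
7          61       66     0.3788
8+         65       61     0.2623
Sum = 5.649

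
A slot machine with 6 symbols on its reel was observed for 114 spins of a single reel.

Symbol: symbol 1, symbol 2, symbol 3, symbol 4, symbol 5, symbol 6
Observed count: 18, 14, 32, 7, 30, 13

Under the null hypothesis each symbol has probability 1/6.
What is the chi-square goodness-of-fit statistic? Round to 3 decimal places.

Expected count for each of the 6 categories: 114/6 = 19.
symbol 1: (18 − 19)²/19 = 1/19 = 0.0526
symbol 2: (14 − 19)²/19 = 25/19 = 1.3158
symbol 3: (32 − 19)²/19 = 169/19 = 8.8947
symbol 4: (7 − 19)²/19 = 144/19 = 7.5789
symbol 5: (30 − 19)²/19 = 121/19 = 6.3684
symbol 6: (13 − 19)²/19 = 36/19 = 1.8947
Sum = 26.105

26.105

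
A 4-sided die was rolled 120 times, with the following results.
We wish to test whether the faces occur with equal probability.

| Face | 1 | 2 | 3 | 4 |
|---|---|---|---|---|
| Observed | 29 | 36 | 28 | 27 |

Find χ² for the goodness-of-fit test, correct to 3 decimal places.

Expected count for each of the 4 categories: 120/4 = 30.
cat         O        E   (O−E)²/E
1          29       30     0.0333
2          36       30     1.2000
3          28       30     0.1333
4          27       30     0.3000
Sum = 1.667

1.667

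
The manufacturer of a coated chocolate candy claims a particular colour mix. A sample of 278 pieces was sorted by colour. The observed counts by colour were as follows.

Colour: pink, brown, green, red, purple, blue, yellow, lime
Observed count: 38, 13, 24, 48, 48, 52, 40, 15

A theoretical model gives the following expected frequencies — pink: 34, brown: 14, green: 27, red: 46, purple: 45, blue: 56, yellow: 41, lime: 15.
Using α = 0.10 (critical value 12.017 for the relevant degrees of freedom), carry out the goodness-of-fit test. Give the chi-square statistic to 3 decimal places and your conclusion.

1.472; do not reject

χ² = (38−34)²/34 + (13−14)²/14 + (24−27)²/27 + (48−46)²/46 + (48−45)²/45 + (52−56)²/56 + (40−41)²/41 + (15−15)²/15
   = 0.4706 + 0.0714 + 0.3333 + 0.0870 + 0.2000 + 0.2857 + 0.0244 + 0.0000
Sum = 1.472
df = 7. Since 1.472 < 12.017, we do not reject H₀.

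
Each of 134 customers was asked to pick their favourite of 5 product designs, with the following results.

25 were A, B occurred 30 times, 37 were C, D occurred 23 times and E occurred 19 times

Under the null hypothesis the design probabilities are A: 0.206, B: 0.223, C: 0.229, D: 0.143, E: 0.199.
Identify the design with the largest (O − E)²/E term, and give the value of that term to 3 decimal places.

Expected counts E_i = n·p_i: 134×0.206 = 27.604, 134×0.223 = 29.882, 134×0.229 = 30.686, 134×0.143 = 19.162, 134×0.199 = 26.666.
cat         O        E   (O−E)²/E
A          25   27.604     0.2456
B          30   29.882     0.0005
C          37   30.686     1.2992
D          23   19.162     0.7687
E          19   26.666     2.2038
The largest term is for E: 2.204.

E, 2.204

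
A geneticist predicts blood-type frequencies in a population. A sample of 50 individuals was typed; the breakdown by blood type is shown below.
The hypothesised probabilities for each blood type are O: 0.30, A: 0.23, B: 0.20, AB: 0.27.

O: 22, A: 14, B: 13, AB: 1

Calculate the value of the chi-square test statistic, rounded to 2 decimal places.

16.28

Expected counts E_i = n·p_i: 50×0.30 = 15, 50×0.23 = 11.5, 50×0.20 = 10, 50×0.27 = 13.5.
cat         O        E   (O−E)²/E
O          22       15      3.267
A          14     11.5      0.543
B          13       10      0.900
AB          1     13.5     11.574
Sum = 16.28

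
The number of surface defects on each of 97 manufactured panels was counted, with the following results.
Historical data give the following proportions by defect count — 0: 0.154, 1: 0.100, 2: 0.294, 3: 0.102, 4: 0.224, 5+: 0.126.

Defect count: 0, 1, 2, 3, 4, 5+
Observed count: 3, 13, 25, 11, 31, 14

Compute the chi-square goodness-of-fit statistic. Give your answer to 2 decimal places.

15.44

Expected counts E_i = n·p_i: 97×0.154 = 14.938, 97×0.100 = 9.7, 97×0.294 = 28.518, 97×0.102 = 9.894, 97×0.224 = 21.728, 97×0.126 = 12.222.
cat         O        E   (O−E)²/E
0           3   14.938      9.540
1          13      9.7      1.123
2          25   28.518      0.434
3          11    9.894      0.124
4          31   21.728      3.957
5+         14   12.222      0.259
Sum = 15.44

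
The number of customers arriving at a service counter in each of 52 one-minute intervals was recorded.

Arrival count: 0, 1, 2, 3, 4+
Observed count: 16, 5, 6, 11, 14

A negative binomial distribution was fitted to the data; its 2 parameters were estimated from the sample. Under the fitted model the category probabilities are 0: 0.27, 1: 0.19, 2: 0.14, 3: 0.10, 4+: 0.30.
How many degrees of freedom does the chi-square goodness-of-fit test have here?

There are k = 5 categories and 2 parameters estimated from the data, so df = 5 − 1 − 2 = 2.

2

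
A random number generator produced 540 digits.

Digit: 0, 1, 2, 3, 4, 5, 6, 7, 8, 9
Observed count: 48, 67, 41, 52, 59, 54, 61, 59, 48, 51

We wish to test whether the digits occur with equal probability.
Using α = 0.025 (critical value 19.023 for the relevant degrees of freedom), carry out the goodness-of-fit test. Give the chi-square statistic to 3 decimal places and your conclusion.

9.667; do not reject

Expected count for each of the 10 categories: 540/10 = 54.
χ² = (48−54)²/54 + (67−54)²/54 + (41−54)²/54 + (52−54)²/54 + (59−54)²/54 + (54−54)²/54 + (61−54)²/54 + (59−54)²/54 + (48−54)²/54 + (51−54)²/54
   = 0.6667 + 3.1296 + 3.1296 + 0.0741 + 0.4630 + 0.0000 + 0.9074 + 0.4630 + 0.6667 + 0.1667
Sum = 9.667
df = 9. Since 9.667 < 19.023, we do not reject H₀.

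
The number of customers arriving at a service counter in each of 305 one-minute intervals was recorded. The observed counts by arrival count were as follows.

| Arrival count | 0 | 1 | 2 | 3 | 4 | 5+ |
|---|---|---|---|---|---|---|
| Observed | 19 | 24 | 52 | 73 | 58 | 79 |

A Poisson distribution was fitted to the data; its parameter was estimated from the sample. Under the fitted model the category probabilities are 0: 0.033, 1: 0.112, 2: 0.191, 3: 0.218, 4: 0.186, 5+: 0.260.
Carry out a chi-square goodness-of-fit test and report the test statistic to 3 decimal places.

Expected counts E_i = n·p_i: 305×0.033 = 10.065, 305×0.112 = 34.16, 305×0.191 = 58.255, 305×0.218 = 66.49, 305×0.186 = 56.73, 305×0.260 = 79.3.
0: (19 − 10.065)²/10.065 = 79.834225/10.065 = 7.9319
1: (24 − 34.16)²/34.16 = 103.2256/34.16 = 3.0218
2: (52 − 58.255)²/58.255 = 39.125025/58.255 = 0.6716
3: (73 − 66.49)²/66.49 = 42.3801/66.49 = 0.6374
4: (58 − 56.73)²/56.73 = 1.6129/56.73 = 0.0284
5+: (79 − 79.3)²/79.3 = 0.09/79.3 = 0.0011
Sum = 12.292

12.292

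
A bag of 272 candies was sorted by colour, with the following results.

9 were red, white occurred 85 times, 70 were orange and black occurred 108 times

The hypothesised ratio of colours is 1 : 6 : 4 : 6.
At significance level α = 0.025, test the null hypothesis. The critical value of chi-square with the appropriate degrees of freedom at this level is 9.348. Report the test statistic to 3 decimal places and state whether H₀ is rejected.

Ratio total = 17. Expected counts: 272×1/17 = 16, 272×6/17 = 96, 272×4/17 = 64, 272×6/17 = 96.
χ² = (9−16)²/16 + (85−96)²/96 + (70−64)²/64 + (108−96)²/96
   = 3.0625 + 1.2604 + 0.5625 + 1.5000
Sum = 6.385
df = 3. Since 6.385 < 9.348, we do not reject H₀.

6.385; do not reject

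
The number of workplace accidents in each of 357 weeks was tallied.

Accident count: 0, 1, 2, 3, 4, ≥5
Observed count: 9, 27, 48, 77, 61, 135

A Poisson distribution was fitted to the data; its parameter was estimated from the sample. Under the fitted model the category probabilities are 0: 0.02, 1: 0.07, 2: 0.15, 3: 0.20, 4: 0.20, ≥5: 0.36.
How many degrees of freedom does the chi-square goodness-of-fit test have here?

There are k = 6 categories and 1 parameter estimated from the data, so df = 6 − 1 − 1 = 4.

4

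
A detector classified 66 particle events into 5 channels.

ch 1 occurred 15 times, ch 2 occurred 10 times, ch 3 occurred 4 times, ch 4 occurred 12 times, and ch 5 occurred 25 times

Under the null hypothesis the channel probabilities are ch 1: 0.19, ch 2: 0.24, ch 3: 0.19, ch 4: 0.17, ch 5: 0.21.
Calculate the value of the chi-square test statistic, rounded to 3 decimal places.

17.460

Expected counts E_i = n·p_i: 66×0.19 = 12.54, 66×0.24 = 15.84, 66×0.19 = 12.54, 66×0.17 = 11.22, 66×0.21 = 13.86.
cat         O        E   (O−E)²/E
ch 1       15    12.54     0.4826
ch 2       10    15.84     2.1531
ch 3        4    12.54     5.8159
ch 4       12    11.22     0.0542
ch 5       25    13.86     8.9538
Sum = 17.460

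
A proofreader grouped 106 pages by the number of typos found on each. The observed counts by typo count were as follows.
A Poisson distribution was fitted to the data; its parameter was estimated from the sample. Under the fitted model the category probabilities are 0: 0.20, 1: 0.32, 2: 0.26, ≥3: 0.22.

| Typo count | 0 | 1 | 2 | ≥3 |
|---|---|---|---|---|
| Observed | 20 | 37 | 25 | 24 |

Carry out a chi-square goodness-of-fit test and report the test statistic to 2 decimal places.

Expected counts E_i = n·p_i: 106×0.20 = 21.2, 106×0.32 = 33.92, 106×0.26 = 27.56, 106×0.22 = 23.32.
χ² = (20−21.2)²/21.2 + (37−33.92)²/33.92 + (25−27.56)²/27.56 + (24−23.32)²/23.32
   = 0.068 + 0.280 + 0.238 + 0.020
Sum = 0.61

0.61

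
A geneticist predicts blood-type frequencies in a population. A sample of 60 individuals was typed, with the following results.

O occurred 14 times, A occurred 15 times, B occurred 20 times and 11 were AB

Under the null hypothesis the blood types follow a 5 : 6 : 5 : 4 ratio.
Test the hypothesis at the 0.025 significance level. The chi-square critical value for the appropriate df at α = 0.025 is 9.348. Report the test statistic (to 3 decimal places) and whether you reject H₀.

Ratio total = 20. Expected counts: 60×5/20 = 15, 60×6/20 = 18, 60×5/20 = 15, 60×4/20 = 12.
χ² = (14−15)²/15 + (15−18)²/18 + (20−15)²/15 + (11−12)²/12
   = 0.0667 + 0.5000 + 1.6667 + 0.0833
Sum = 2.317
df = 3. Since 2.317 < 9.348, we do not reject H₀.

2.317; do not reject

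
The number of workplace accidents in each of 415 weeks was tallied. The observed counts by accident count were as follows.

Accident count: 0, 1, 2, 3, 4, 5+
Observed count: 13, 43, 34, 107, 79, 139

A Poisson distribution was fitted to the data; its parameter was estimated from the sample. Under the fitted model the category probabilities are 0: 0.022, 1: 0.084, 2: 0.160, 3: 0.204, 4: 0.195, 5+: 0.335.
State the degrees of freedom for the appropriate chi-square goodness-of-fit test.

There are k = 6 categories and 1 parameter estimated from the data, so df = 6 − 1 − 1 = 4.

4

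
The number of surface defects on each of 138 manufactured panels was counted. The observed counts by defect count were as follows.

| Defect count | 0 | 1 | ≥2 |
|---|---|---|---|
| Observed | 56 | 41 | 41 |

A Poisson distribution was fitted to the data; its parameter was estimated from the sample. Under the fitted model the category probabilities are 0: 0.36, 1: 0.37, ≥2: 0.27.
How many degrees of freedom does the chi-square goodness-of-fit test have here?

1

There are k = 3 categories and 1 parameter estimated from the data, so df = 3 − 1 − 1 = 1.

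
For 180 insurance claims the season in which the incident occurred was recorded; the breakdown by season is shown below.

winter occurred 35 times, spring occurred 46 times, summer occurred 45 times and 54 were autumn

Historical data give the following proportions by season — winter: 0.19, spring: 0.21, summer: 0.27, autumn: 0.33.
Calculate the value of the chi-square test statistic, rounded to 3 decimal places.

2.555

Expected counts E_i = n·p_i: 180×0.19 = 34.2, 180×0.21 = 37.8, 180×0.27 = 48.6, 180×0.33 = 59.4.
winter: (35 − 34.2)²/34.2 = 0.64/34.2 = 0.0187
spring: (46 − 37.8)²/37.8 = 67.24/37.8 = 1.7788
summer: (45 − 48.6)²/48.6 = 12.96/48.6 = 0.2667
autumn: (54 − 59.4)²/59.4 = 29.16/59.4 = 0.4909
Sum = 2.555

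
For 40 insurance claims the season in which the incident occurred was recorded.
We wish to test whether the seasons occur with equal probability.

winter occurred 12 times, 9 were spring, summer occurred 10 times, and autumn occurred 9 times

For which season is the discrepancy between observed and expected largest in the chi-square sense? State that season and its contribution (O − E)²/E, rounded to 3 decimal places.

Under H₀ each category has probability 1/4, so each expected count is 40/4 = 10.
χ² = (12−10)²/10 + (9−10)²/10 + (10−10)²/10 + (9−10)²/10
   = 0.4000 + 0.1000 + 0.0000 + 0.1000
The largest term is for winter: 0.400.

winter, 0.400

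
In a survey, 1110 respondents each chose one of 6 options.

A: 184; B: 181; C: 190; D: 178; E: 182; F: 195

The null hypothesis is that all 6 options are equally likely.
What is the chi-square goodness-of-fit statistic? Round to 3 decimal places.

Expected count for each of the 6 categories: 1110/6 = 185.
χ² = (184−185)²/185 + (181−185)²/185 + (190−185)²/185 + (178−185)²/185 + (182−185)²/185 + (195−185)²/185
   = 0.0054 + 0.0865 + 0.1351 + 0.2649 + 0.0486 + 0.5405
Sum = 1.081

1.081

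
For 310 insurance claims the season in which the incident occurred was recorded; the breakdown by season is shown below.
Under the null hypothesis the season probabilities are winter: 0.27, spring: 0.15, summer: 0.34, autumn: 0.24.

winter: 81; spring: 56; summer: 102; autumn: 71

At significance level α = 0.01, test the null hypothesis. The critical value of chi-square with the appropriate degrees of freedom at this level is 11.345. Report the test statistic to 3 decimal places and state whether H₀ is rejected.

Expected counts E_i = n·p_i: 310×0.27 = 83.7, 310×0.15 = 46.5, 310×0.34 = 105.4, 310×0.24 = 74.4.
cat         O        E   (O−E)²/E
winter     81     83.7     0.0871
spring     56     46.5     1.9409
summer    102    105.4     0.1097
autumn     71     74.4     0.1554
Sum = 2.293
df = 3. Since 2.293 < 11.345, we do not reject H₀.

2.293; do not reject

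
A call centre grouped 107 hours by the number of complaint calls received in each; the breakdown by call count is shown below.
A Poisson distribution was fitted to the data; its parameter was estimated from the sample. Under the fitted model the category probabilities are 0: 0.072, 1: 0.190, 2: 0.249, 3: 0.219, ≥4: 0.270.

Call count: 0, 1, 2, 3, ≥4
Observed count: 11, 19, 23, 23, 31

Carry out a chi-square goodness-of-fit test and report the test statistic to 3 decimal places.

2.157

Expected counts E_i = n·p_i: 107×0.072 = 7.704, 107×0.190 = 20.33, 107×0.249 = 26.643, 107×0.219 = 23.433, 107×0.270 = 28.89.
0: (11 − 7.704)²/7.704 = 10.863616/7.704 = 1.4101
1: (19 − 20.33)²/20.33 = 1.7689/20.33 = 0.0870
2: (23 − 26.643)²/26.643 = 13.271449/26.643 = 0.4981
3: (23 − 23.433)²/23.433 = 0.187489/23.433 = 0.0080
≥4: (31 − 28.89)²/28.89 = 4.4521/28.89 = 0.1541
Sum = 2.157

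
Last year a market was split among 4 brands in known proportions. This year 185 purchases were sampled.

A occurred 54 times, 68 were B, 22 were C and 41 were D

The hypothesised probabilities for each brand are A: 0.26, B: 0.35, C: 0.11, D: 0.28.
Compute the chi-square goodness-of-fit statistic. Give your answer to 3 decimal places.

Expected counts E_i = n·p_i: 185×0.26 = 48.1, 185×0.35 = 64.75, 185×0.11 = 20.35, 185×0.28 = 51.8.
χ² = (54−48.1)²/48.1 + (68−64.75)²/64.75 + (22−20.35)²/20.35 + (41−51.8)²/51.8
   = 0.7237 + 0.1631 + 0.1338 + 2.2517
Sum = 3.272

3.272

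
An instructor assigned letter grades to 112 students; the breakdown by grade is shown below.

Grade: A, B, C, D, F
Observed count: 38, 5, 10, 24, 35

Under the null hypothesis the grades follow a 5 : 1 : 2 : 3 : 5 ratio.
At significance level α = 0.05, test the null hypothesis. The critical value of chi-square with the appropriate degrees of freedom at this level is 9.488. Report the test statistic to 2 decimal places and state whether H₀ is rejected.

Ratio total = 16. Expected counts: 112×5/16 = 35, 112×1/16 = 7, 112×2/16 = 14, 112×3/16 = 21, 112×5/16 = 35.
A: (38 − 35)²/35 = 9/35 = 0.257
B: (5 − 7)²/7 = 4/7 = 0.571
C: (10 − 14)²/14 = 16/14 = 1.143
D: (24 − 21)²/21 = 9/21 = 0.429
F: (35 − 35)²/35 = 0/35 = 0.000
Sum = 2.40
df = 4. Since 2.40 < 9.488, we do not reject H₀.

2.40; do not reject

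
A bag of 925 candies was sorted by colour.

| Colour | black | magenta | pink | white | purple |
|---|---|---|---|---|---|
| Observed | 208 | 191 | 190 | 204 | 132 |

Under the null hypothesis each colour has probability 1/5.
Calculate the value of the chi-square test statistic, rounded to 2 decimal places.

20.32

Under H₀ each category has probability 1/5, so each expected count is 925/5 = 185.
black: (208 − 185)²/185 = 529/185 = 2.859
magenta: (191 − 185)²/185 = 36/185 = 0.195
pink: (190 − 185)²/185 = 25/185 = 0.135
white: (204 − 185)²/185 = 361/185 = 1.951
purple: (132 − 185)²/185 = 2809/185 = 15.184
Sum = 20.32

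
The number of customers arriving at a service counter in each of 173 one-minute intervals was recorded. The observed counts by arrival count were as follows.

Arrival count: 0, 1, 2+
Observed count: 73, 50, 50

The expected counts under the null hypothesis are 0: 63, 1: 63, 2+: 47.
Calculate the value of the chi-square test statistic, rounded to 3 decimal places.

0: (73 − 63)²/63 = 100/63 = 1.5873
1: (50 − 63)²/63 = 169/63 = 2.6825
2+: (50 − 47)²/47 = 9/47 = 0.1915
Sum = 4.461

4.461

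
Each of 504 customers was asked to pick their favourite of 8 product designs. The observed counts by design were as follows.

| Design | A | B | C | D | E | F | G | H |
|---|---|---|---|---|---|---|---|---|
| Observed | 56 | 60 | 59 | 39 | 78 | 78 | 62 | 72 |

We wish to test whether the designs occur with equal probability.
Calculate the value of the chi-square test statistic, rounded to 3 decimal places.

Under H₀ each category has probability 1/8, so each expected count is 504/8 = 63.
χ² = (56−63)²/63 + (60−63)²/63 + (59−63)²/63 + (39−63)²/63 + (78−63)²/63 + (78−63)²/63 + (62−63)²/63 + (72−63)²/63
   = 0.7778 + 0.1429 + 0.2540 + 9.1429 + 3.5714 + 3.5714 + 0.0159 + 1.2857
Sum = 18.762

18.762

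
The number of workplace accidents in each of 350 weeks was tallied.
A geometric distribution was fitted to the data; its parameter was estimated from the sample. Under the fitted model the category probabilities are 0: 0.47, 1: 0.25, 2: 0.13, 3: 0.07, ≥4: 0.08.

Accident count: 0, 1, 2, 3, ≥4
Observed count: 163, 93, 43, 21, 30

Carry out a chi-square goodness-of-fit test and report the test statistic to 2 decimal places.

1.14

Expected counts E_i = n·p_i: 350×0.47 = 164.5, 350×0.25 = 87.5, 350×0.13 = 45.5, 350×0.07 = 24.5, 350×0.08 = 28.
cat         O        E   (O−E)²/E
0         163    164.5      0.014
1          93     87.5      0.346
2          43     45.5      0.137
3          21     24.5      0.500
≥4         30       28      0.143
Sum = 1.14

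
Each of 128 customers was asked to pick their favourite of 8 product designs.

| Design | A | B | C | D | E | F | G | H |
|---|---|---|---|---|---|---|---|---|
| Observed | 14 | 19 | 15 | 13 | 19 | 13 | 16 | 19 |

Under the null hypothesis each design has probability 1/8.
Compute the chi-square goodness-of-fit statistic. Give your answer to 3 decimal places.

3.125

Expected count for each of the 8 categories: 128/8 = 16.
χ² = (14−16)²/16 + (19−16)²/16 + (15−16)²/16 + (13−16)²/16 + (19−16)²/16 + (13−16)²/16 + (16−16)²/16 + (19−16)²/16
   = 0.2500 + 0.5625 + 0.0625 + 0.5625 + 0.5625 + 0.5625 + 0.0000 + 0.5625
Sum = 3.125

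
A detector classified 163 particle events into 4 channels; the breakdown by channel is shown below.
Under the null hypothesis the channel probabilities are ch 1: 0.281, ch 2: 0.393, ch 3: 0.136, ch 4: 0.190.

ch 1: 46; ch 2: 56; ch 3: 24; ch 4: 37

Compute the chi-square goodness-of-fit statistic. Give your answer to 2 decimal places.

2.34

Expected counts E_i = n·p_i: 163×0.281 = 45.803, 163×0.393 = 64.059, 163×0.136 = 22.168, 163×0.190 = 30.97.
ch 1: (46 − 45.803)²/45.803 = 0.038809/45.803 = 0.001
ch 2: (56 − 64.059)²/64.059 = 64.947481/64.059 = 1.014
ch 3: (24 − 22.168)²/22.168 = 3.356224/22.168 = 0.151
ch 4: (37 − 30.97)²/30.97 = 36.3609/30.97 = 1.174
Sum = 2.34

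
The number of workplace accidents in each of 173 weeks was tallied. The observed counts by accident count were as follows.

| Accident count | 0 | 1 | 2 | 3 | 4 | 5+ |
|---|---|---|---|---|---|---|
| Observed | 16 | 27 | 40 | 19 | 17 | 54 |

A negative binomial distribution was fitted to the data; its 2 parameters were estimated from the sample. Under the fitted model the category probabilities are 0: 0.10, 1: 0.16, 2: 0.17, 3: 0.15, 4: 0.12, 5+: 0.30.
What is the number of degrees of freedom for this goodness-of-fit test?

There are k = 6 categories and 2 parameters estimated from the data, so df = 6 − 1 − 2 = 3.

3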